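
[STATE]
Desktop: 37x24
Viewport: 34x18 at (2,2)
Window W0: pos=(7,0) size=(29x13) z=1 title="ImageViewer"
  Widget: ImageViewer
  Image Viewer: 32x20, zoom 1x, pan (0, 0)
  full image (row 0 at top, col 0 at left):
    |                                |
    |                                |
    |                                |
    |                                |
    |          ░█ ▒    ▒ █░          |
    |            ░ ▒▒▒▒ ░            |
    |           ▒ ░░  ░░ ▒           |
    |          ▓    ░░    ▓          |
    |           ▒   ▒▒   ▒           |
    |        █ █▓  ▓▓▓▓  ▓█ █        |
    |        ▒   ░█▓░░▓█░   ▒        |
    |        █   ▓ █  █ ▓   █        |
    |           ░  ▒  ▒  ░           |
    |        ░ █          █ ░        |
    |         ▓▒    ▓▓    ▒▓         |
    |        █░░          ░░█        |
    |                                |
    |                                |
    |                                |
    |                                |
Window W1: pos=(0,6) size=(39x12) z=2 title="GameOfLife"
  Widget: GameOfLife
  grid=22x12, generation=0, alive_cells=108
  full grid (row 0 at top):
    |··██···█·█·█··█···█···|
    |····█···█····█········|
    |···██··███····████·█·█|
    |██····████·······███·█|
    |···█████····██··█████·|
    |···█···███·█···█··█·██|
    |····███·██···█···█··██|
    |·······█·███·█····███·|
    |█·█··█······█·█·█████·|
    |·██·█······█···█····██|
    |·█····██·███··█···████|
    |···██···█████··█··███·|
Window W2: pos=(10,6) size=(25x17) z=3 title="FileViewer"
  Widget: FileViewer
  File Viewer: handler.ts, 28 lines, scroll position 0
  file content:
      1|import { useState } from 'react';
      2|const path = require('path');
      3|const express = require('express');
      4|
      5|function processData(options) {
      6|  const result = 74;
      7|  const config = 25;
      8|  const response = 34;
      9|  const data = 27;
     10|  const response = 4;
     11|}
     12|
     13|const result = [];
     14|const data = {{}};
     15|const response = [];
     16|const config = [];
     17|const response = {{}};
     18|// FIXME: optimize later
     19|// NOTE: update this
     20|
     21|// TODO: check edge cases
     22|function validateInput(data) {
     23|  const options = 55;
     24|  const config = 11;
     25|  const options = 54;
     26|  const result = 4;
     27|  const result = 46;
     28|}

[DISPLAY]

     ┠───────────────────────────┨
     ┃                           ┃
     ┃                           ┃
     ┃                           ┃
━━━━━━━━┏━━━━━━━━━━━━━━━━━━━━━━━┓━
GameOfLi┃ FileViewer            ┃ 
────────┠───────────────────────┨─
en: 0   ┃import { useState } fr▲┃ 
··██··██┃const path = require('█┃ 
█····███┃const express = requir░┃ 
··█████·┃                      ░┃ 
··█···██┃function processData(o░┃ 
···███·█┃  const result = 74;  ░┃ 
······█·┃  const config = 25;  ░┃ 
·█··█···┃  const response = 34;░┃ 
━━━━━━━━┃  const data = 27;    ░┃━
        ┃  const response = 4; ░┃ 
        ┃}                     ░┃ 


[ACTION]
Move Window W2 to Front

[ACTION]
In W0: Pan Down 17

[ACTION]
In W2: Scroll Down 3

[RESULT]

     ┠───────────────────────────┨
     ┃                           ┃
     ┃                           ┃
     ┃                           ┃
━━━━━━━━┏━━━━━━━━━━━━━━━━━━━━━━━┓━
GameOfLi┃ FileViewer            ┃ 
────────┠───────────────────────┨─
en: 0   ┃                      ▲┃ 
··██··██┃function processData(o░┃ 
█····███┃  const result = 74;  ░┃ 
··█████·┃  const config = 25;  █┃ 
··█···██┃  const response = 34;░┃ 
···███·█┃  const data = 27;    ░┃ 
······█·┃  const response = 4; ░┃ 
·█··█···┃}                     ░┃ 
━━━━━━━━┃                      ░┃━
        ┃const result = [];    ░┃ 
        ┃const data = {{}};    ░┃ 


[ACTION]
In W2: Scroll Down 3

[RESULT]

     ┠───────────────────────────┨
     ┃                           ┃
     ┃                           ┃
     ┃                           ┃
━━━━━━━━┏━━━━━━━━━━━━━━━━━━━━━━━┓━
GameOfLi┃ FileViewer            ┃ 
────────┠───────────────────────┨─
en: 0   ┃  const config = 25;  ▲┃ 
··██··██┃  const response = 34;░┃ 
█····███┃  const data = 27;    ░┃ 
··█████·┃  const response = 4; ░┃ 
··█···██┃}                     ░┃ 
···███·█┃                      █┃ 
······█·┃const result = [];    ░┃ 
·█··█···┃const data = {{}};    ░┃ 
━━━━━━━━┃const response = [];  ░┃━
        ┃const config = [];    ░┃ 
        ┃const response = {{}};░┃ 


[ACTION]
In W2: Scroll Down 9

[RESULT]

     ┠───────────────────────────┨
     ┃                           ┃
     ┃                           ┃
     ┃                           ┃
━━━━━━━━┏━━━━━━━━━━━━━━━━━━━━━━━┓━
GameOfLi┃ FileViewer            ┃ 
────────┠───────────────────────┨─
en: 0   ┃const config = [];    ▲┃ 
··██··██┃const response = {{}};░┃ 
█····███┃// FIXME: optimize lat░┃ 
··█████·┃// NOTE: update this  ░┃ 
··█···██┃                      ░┃ 
···███·█┃// TODO: check edge ca░┃ 
······█·┃function validateInput░┃ 
·█··█···┃  const options = 55; ░┃ 
━━━━━━━━┃  const config = 11;  ░┃━
        ┃  const options = 54; ░┃ 
        ┃  const result = 4;   ░┃ 


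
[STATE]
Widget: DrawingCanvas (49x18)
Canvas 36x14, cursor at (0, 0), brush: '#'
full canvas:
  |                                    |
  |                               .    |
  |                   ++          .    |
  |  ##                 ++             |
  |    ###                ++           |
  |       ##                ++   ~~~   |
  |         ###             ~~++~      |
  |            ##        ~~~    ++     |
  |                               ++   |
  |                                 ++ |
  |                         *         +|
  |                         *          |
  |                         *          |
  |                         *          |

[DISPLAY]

+                                                
                               .                 
                   ++          .                 
  ##                 ++                          
    ###                ++                        
       ##                ++   ~~~                
         ###             ~~++~                   
            ##        ~~~    ++                  
                               ++                
                                 ++              
                         *         +             
                         *                       
                         *                       
                         *                       
                                                 
                                                 
                                                 
                                                 


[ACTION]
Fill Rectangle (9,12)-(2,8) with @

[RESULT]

+                                                
                               .                 
        @@@@@      ++          .                 
  ##    @@@@@        ++                          
    ### @@@@@          ++                        
       #@@@@@            ++   ~~~                
        @@@@@            ~~++~                   
        @@@@@#        ~~~    ++                  
        @@@@@                  ++                
        @@@@@                    ++              
                         *         +             
                         *                       
                         *                       
                         *                       
                                                 
                                                 
                                                 
                                                 


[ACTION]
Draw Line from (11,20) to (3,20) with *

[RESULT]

+                                                
                               .                 
        @@@@@      ++          .                 
  ##    @@@@@       *++                          
    ### @@@@@       *  ++                        
       #@@@@@       *    ++   ~~~                
        @@@@@       *    ~~++~                   
        @@@@@#      * ~~~    ++                  
        @@@@@       *          ++                
        @@@@@       *            ++              
                    *    *         +             
                    *    *                       
                         *                       
                         *                       
                                                 
                                                 
                                                 
                                                 


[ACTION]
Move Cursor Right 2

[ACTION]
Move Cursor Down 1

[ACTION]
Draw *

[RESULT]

                                                 
  *                            .                 
        @@@@@      ++          .                 
  ##    @@@@@       *++                          
    ### @@@@@       *  ++                        
       #@@@@@       *    ++   ~~~                
        @@@@@       *    ~~++~                   
        @@@@@#      * ~~~    ++                  
        @@@@@       *          ++                
        @@@@@       *            ++              
                    *    *         +             
                    *    *                       
                         *                       
                         *                       
                                                 
                                                 
                                                 
                                                 


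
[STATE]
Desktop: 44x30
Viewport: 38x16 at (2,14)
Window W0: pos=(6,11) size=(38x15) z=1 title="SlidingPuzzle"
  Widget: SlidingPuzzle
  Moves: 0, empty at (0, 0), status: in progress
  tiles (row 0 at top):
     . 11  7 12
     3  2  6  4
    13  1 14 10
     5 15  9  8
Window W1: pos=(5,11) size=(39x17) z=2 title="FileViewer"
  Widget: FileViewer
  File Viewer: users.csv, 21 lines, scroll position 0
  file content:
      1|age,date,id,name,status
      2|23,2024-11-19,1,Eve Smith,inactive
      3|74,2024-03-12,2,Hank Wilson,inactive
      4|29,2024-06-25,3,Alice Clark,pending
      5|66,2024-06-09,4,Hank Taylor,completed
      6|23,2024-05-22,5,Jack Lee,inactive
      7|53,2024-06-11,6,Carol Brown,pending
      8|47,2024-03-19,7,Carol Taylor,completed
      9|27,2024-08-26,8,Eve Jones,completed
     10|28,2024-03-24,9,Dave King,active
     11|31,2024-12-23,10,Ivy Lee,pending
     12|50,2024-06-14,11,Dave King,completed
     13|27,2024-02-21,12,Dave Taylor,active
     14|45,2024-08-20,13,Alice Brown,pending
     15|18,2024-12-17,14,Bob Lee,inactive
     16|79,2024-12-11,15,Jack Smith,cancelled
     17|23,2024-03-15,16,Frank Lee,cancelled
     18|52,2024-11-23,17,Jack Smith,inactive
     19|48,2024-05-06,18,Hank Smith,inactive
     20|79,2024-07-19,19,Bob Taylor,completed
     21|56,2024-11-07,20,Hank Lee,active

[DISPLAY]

   ┃age,date,id,name,status           
   ┃23,2024-11-19,1,Eve Smith,inactive
   ┃74,2024-03-12,2,Hank Wilson,inacti
   ┃29,2024-06-25,3,Alice Clark,pendin
   ┃66,2024-06-09,4,Hank Taylor,comple
   ┃23,2024-05-22,5,Jack Lee,inactive 
   ┃53,2024-06-11,6,Carol Brown,pendin
   ┃47,2024-03-19,7,Carol Taylor,compl
   ┃27,2024-08-26,8,Eve Jones,complete
   ┃28,2024-03-24,9,Dave King,active  
   ┃31,2024-12-23,10,Ivy Lee,pending  
   ┃50,2024-06-14,11,Dave King,complet
   ┃27,2024-02-21,12,Dave Taylor,activ
   ┗━━━━━━━━━━━━━━━━━━━━━━━━━━━━━━━━━━
                                      
                                      


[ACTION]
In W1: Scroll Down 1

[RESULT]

   ┃23,2024-11-19,1,Eve Smith,inactive
   ┃74,2024-03-12,2,Hank Wilson,inacti
   ┃29,2024-06-25,3,Alice Clark,pendin
   ┃66,2024-06-09,4,Hank Taylor,comple
   ┃23,2024-05-22,5,Jack Lee,inactive 
   ┃53,2024-06-11,6,Carol Brown,pendin
   ┃47,2024-03-19,7,Carol Taylor,compl
   ┃27,2024-08-26,8,Eve Jones,complete
   ┃28,2024-03-24,9,Dave King,active  
   ┃31,2024-12-23,10,Ivy Lee,pending  
   ┃50,2024-06-14,11,Dave King,complet
   ┃27,2024-02-21,12,Dave Taylor,activ
   ┃45,2024-08-20,13,Alice Brown,pendi
   ┗━━━━━━━━━━━━━━━━━━━━━━━━━━━━━━━━━━
                                      
                                      


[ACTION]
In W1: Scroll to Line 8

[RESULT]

   ┃47,2024-03-19,7,Carol Taylor,compl
   ┃27,2024-08-26,8,Eve Jones,complete
   ┃28,2024-03-24,9,Dave King,active  
   ┃31,2024-12-23,10,Ivy Lee,pending  
   ┃50,2024-06-14,11,Dave King,complet
   ┃27,2024-02-21,12,Dave Taylor,activ
   ┃45,2024-08-20,13,Alice Brown,pendi
   ┃18,2024-12-17,14,Bob Lee,inactive 
   ┃79,2024-12-11,15,Jack Smith,cancel
   ┃23,2024-03-15,16,Frank Lee,cancell
   ┃52,2024-11-23,17,Jack Smith,inacti
   ┃48,2024-05-06,18,Hank Smith,inacti
   ┃79,2024-07-19,19,Bob Taylor,comple
   ┗━━━━━━━━━━━━━━━━━━━━━━━━━━━━━━━━━━
                                      
                                      


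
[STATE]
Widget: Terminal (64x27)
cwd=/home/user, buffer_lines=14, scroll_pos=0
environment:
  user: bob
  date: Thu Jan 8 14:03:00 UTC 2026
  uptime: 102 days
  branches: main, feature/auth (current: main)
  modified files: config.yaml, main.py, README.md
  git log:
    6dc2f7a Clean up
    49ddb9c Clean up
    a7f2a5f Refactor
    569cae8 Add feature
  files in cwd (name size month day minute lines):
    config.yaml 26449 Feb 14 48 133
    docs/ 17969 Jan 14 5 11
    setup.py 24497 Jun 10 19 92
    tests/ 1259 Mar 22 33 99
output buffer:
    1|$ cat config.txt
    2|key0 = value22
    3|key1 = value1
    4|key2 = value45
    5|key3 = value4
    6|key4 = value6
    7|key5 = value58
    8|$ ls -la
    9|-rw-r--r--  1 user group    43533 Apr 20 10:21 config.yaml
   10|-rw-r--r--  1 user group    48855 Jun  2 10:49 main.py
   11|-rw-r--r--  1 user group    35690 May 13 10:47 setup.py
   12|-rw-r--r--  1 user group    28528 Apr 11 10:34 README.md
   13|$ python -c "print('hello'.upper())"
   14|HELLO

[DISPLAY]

$ cat config.txt                                                
key0 = value22                                                  
key1 = value1                                                   
key2 = value45                                                  
key3 = value4                                                   
key4 = value6                                                   
key5 = value58                                                  
$ ls -la                                                        
-rw-r--r--  1 user group    43533 Apr 20 10:21 config.yaml      
-rw-r--r--  1 user group    48855 Jun  2 10:49 main.py          
-rw-r--r--  1 user group    35690 May 13 10:47 setup.py         
-rw-r--r--  1 user group    28528 Apr 11 10:34 README.md        
$ python -c "print('hello'.upper())"                            
HELLO                                                           
$ █                                                             
                                                                
                                                                
                                                                
                                                                
                                                                
                                                                
                                                                
                                                                
                                                                
                                                                
                                                                
                                                                


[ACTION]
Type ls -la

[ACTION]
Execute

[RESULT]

$ cat config.txt                                                
key0 = value22                                                  
key1 = value1                                                   
key2 = value45                                                  
key3 = value4                                                   
key4 = value6                                                   
key5 = value58                                                  
$ ls -la                                                        
-rw-r--r--  1 user group    43533 Apr 20 10:21 config.yaml      
-rw-r--r--  1 user group    48855 Jun  2 10:49 main.py          
-rw-r--r--  1 user group    35690 May 13 10:47 setup.py         
-rw-r--r--  1 user group    28528 Apr 11 10:34 README.md        
$ python -c "print('hello'.upper())"                            
HELLO                                                           
$ ls -la                                                        
-rw-r--r--  1 bob group    26449 Feb 14 10:48 config.yaml       
drwxr-xr-x  1 bob group    17969 Jan 14 10:05 docs/             
-rw-r--r--  1 bob group    24497 Jun 10 10:19 setup.py          
drwxr-xr-x  1 bob group     1259 Mar 22 10:33 tests/            
$ █                                                             
                                                                
                                                                
                                                                
                                                                
                                                                
                                                                
                                                                


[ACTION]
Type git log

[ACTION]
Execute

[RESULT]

$ cat config.txt                                                
key0 = value22                                                  
key1 = value1                                                   
key2 = value45                                                  
key3 = value4                                                   
key4 = value6                                                   
key5 = value58                                                  
$ ls -la                                                        
-rw-r--r--  1 user group    43533 Apr 20 10:21 config.yaml      
-rw-r--r--  1 user group    48855 Jun  2 10:49 main.py          
-rw-r--r--  1 user group    35690 May 13 10:47 setup.py         
-rw-r--r--  1 user group    28528 Apr 11 10:34 README.md        
$ python -c "print('hello'.upper())"                            
HELLO                                                           
$ ls -la                                                        
-rw-r--r--  1 bob group    26449 Feb 14 10:48 config.yaml       
drwxr-xr-x  1 bob group    17969 Jan 14 10:05 docs/             
-rw-r--r--  1 bob group    24497 Jun 10 10:19 setup.py          
drwxr-xr-x  1 bob group     1259 Mar 22 10:33 tests/            
$ git log                                                       
6dc2f7a Clean up                                                
49ddb9c Clean up                                                
a7f2a5f Refactor                                                
569cae8 Add feature                                             
$ █                                                             
                                                                
                                                                


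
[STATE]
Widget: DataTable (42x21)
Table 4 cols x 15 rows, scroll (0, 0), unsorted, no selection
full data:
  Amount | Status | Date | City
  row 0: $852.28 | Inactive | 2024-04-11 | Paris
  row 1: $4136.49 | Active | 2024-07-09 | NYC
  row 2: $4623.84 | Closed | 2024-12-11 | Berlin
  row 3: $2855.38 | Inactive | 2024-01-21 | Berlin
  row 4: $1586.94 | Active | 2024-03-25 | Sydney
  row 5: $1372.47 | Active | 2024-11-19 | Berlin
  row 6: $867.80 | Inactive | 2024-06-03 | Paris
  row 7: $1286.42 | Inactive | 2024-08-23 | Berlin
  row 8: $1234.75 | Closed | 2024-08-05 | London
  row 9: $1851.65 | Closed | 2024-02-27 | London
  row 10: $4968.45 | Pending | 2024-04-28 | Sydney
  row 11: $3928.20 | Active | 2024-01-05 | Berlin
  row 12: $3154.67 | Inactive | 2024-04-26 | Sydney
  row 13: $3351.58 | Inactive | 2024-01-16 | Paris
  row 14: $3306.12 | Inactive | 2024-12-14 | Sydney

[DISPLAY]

Amount  │Status  │Date      │City         
────────┼────────┼──────────┼──────       
$852.28 │Inactive│2024-04-11│Paris        
$4136.49│Active  │2024-07-09│NYC          
$4623.84│Closed  │2024-12-11│Berlin       
$2855.38│Inactive│2024-01-21│Berlin       
$1586.94│Active  │2024-03-25│Sydney       
$1372.47│Active  │2024-11-19│Berlin       
$867.80 │Inactive│2024-06-03│Paris        
$1286.42│Inactive│2024-08-23│Berlin       
$1234.75│Closed  │2024-08-05│London       
$1851.65│Closed  │2024-02-27│London       
$4968.45│Pending │2024-04-28│Sydney       
$3928.20│Active  │2024-01-05│Berlin       
$3154.67│Inactive│2024-04-26│Sydney       
$3351.58│Inactive│2024-01-16│Paris        
$3306.12│Inactive│2024-12-14│Sydney       
                                          
                                          
                                          
                                          


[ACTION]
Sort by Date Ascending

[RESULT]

Amount  │Status  │Date     ▲│City         
────────┼────────┼──────────┼──────       
$3928.20│Active  │2024-01-05│Berlin       
$3351.58│Inactive│2024-01-16│Paris        
$2855.38│Inactive│2024-01-21│Berlin       
$1851.65│Closed  │2024-02-27│London       
$1586.94│Active  │2024-03-25│Sydney       
$852.28 │Inactive│2024-04-11│Paris        
$3154.67│Inactive│2024-04-26│Sydney       
$4968.45│Pending │2024-04-28│Sydney       
$867.80 │Inactive│2024-06-03│Paris        
$4136.49│Active  │2024-07-09│NYC          
$1234.75│Closed  │2024-08-05│London       
$1286.42│Inactive│2024-08-23│Berlin       
$1372.47│Active  │2024-11-19│Berlin       
$4623.84│Closed  │2024-12-11│Berlin       
$3306.12│Inactive│2024-12-14│Sydney       
                                          
                                          
                                          
                                          


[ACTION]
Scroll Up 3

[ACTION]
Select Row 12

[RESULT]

Amount  │Status  │Date     ▲│City         
────────┼────────┼──────────┼──────       
$3928.20│Active  │2024-01-05│Berlin       
$3351.58│Inactive│2024-01-16│Paris        
$2855.38│Inactive│2024-01-21│Berlin       
$1851.65│Closed  │2024-02-27│London       
$1586.94│Active  │2024-03-25│Sydney       
$852.28 │Inactive│2024-04-11│Paris        
$3154.67│Inactive│2024-04-26│Sydney       
$4968.45│Pending │2024-04-28│Sydney       
$867.80 │Inactive│2024-06-03│Paris        
$4136.49│Active  │2024-07-09│NYC          
$1234.75│Closed  │2024-08-05│London       
$1286.42│Inactive│2024-08-23│Berlin       
>1372.47│Active  │2024-11-19│Berlin       
$4623.84│Closed  │2024-12-11│Berlin       
$3306.12│Inactive│2024-12-14│Sydney       
                                          
                                          
                                          
                                          


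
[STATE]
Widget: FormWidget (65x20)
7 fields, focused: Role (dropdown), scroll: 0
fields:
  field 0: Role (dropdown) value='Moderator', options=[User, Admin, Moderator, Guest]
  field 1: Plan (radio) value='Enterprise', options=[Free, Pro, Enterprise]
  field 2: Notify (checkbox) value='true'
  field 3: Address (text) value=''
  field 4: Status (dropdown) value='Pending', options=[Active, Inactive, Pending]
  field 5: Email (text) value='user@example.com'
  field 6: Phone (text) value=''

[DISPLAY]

> Role:       [Moderator                                       ▼]
  Plan:       ( ) Free  ( ) Pro  (●) Enterprise                  
  Notify:     [x]                                                
  Address:    [                                                 ]
  Status:     [Pending                                         ▼]
  Email:      [user@example.com                                 ]
  Phone:      [                                                 ]
                                                                 
                                                                 
                                                                 
                                                                 
                                                                 
                                                                 
                                                                 
                                                                 
                                                                 
                                                                 
                                                                 
                                                                 
                                                                 


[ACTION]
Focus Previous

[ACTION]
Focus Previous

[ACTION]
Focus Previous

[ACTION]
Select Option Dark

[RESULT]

  Role:       [Moderator                                       ▼]
  Plan:       ( ) Free  ( ) Pro  (●) Enterprise                  
  Notify:     [x]                                                
  Address:    [                                                 ]
> Status:     [Pending                                         ▼]
  Email:      [user@example.com                                 ]
  Phone:      [                                                 ]
                                                                 
                                                                 
                                                                 
                                                                 
                                                                 
                                                                 
                                                                 
                                                                 
                                                                 
                                                                 
                                                                 
                                                                 
                                                                 


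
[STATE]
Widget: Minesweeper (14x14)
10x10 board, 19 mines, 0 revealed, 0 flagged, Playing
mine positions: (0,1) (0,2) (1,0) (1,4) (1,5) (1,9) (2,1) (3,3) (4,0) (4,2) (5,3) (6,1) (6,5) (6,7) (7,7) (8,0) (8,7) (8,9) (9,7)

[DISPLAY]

■■■■■■■■■■    
■■■■■■■■■■    
■■■■■■■■■■    
■■■■■■■■■■    
■■■■■■■■■■    
■■■■■■■■■■    
■■■■■■■■■■    
■■■■■■■■■■    
■■■■■■■■■■    
■■■■■■■■■■    
              
              
              
              


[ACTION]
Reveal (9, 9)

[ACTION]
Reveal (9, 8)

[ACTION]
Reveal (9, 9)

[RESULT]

■■■■■■■■■■    
■■■■■■■■■■    
■■■■■■■■■■    
■■■■■■■■■■    
■■■■■■■■■■    
■■■■■■■■■■    
■■■■■■■■■■    
■■■■■■■■■■    
■■■■■■■■■■    
■■■■■■■■31    
              
              
              
              


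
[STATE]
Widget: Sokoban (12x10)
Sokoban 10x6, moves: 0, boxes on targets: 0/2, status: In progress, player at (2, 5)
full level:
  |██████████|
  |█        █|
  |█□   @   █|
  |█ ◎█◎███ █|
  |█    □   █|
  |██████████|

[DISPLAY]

██████████  
█        █  
█□   @   █  
█ ◎█◎███ █  
█    □   █  
██████████  
Moves: 0  0/
            
            
            


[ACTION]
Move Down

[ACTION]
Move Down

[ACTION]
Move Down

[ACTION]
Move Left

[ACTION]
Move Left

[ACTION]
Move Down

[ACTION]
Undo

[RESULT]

██████████  
█        █  
█□  @    █  
█ ◎█◎███ █  
█    □   █  
██████████  
Moves: 1  0/
            
            
            


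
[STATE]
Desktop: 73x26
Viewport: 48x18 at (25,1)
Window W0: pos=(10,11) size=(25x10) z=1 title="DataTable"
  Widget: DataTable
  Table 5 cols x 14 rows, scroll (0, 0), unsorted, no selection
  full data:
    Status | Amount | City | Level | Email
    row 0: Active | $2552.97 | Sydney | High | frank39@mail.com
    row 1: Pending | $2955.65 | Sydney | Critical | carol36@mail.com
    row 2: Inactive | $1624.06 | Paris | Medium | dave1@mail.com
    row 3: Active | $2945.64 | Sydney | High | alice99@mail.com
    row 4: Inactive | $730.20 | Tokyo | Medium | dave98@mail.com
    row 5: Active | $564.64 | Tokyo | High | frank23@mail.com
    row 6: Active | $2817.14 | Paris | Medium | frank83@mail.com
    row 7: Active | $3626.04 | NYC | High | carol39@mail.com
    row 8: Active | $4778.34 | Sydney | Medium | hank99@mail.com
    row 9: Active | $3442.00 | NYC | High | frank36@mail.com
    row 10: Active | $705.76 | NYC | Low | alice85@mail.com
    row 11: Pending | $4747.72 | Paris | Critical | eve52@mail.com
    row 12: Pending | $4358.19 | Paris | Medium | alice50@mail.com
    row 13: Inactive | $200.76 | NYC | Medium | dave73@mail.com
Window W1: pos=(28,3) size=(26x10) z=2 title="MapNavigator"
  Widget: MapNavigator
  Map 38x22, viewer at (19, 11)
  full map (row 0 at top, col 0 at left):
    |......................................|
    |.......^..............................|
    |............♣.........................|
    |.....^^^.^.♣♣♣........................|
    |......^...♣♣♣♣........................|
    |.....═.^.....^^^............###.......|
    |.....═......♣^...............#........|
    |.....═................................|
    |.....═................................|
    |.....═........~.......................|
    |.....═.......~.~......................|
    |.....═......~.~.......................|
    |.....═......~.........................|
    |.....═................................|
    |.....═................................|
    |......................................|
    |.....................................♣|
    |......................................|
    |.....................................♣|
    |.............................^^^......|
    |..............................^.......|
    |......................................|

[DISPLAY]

                                                
                                                
   ┏━━━━━━━━━━━━━━━━━━━━━━━━┓                   
   ┃ MapNavigator           ┃                   
   ┠────────────────────────┨                   
   ┃........................┃                   
   ┃.......~................┃                   
   ┃......~.~...............┃                   
   ┃.....~.~....@...........┃                   
   ┃.....~..................┃                   
━━━┃........................┃                   
   ┗━━━━━━━━━━━━━━━━━━━━━━━━┛                   
─────────┨                                      
t  │City ┃                                      
───┼─────┃                                      
.97│Sydne┃                                      
.65│Sydne┃                                      
.06│Paris┃                                      


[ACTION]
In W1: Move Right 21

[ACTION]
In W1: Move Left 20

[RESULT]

                                                
                                                
   ┏━━━━━━━━━━━━━━━━━━━━━━━━┓                   
   ┃ MapNavigator           ┃                   
   ┠────────────────────────┨                   
   ┃═.......................┃                   
   ┃═........~..............┃                   
   ┃═.......~.~.............┃                   
   ┃═......~.~..@...........┃                   
   ┃═......~................┃                   
━━━┃═.......................┃                   
   ┗━━━━━━━━━━━━━━━━━━━━━━━━┛                   
─────────┨                                      
t  │City ┃                                      
───┼─────┃                                      
.97│Sydne┃                                      
.65│Sydne┃                                      
.06│Paris┃                                      


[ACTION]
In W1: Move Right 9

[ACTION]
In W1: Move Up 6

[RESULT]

                                                
                                                
   ┏━━━━━━━━━━━━━━━━━━━━━━━━┓                   
   ┃ MapNavigator           ┃                   
   ┠────────────────────────┨                   
   ┃........................┃                   
   ┃........................┃                   
   ┃........................┃                   
   ┃^^..........@.###.......┃                   
   ┃...............#........┃                   
━━━┃........................┃                   
   ┗━━━━━━━━━━━━━━━━━━━━━━━━┛                   
─────────┨                                      
t  │City ┃                                      
───┼─────┃                                      
.97│Sydne┃                                      
.65│Sydne┃                                      
.06│Paris┃                                      


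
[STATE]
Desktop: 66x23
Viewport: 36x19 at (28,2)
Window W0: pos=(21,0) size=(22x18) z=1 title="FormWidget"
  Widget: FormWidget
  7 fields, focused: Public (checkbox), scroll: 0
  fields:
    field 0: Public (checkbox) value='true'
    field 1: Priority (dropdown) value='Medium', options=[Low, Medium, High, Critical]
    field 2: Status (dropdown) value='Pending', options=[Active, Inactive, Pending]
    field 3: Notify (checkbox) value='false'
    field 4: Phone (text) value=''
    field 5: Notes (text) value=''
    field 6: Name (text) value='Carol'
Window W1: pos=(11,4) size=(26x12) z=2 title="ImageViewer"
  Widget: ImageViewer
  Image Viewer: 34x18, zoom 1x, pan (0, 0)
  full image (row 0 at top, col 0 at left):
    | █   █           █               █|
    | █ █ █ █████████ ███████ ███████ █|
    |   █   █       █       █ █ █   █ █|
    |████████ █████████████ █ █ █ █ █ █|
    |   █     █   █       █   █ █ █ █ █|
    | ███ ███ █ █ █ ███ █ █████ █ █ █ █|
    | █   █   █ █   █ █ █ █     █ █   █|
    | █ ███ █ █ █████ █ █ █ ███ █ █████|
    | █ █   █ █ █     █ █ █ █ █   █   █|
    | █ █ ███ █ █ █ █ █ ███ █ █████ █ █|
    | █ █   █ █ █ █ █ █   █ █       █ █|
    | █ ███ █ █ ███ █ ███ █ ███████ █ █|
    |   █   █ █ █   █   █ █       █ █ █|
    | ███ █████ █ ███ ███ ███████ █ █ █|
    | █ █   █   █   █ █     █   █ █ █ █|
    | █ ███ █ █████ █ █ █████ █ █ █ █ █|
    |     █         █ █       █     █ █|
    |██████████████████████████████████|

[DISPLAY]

──────────────┨                     
ic:     [x]   ┃                     
━━━━━━━━┓Med▼]┃                     
        ┃Pen▼]┃                     
────────┨ ]   ┃                     
 █      ┃    ]┃                     
 ███████┃    ]┃                     
       █┃Caro]┃                     
██████ █┃     ┃                     
     █  ┃     ┃                     
██ █ ███┃     ┃                     
 █ █ █  ┃     ┃                     
 █ █ █ █┃     ┃                     
━━━━━━━━┛     ┃                     
              ┃                     
━━━━━━━━━━━━━━┛                     
                                    
                                    
                                    


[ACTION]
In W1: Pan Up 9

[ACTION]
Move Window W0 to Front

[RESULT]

──────────────┨                     
ic:     [x]   ┃                     
rity:   [Med▼]┃                     
us:     [Pen▼]┃                     
fy:     [ ]   ┃                     
e:      [    ]┃                     
s:      [    ]┃                     
:       [Caro]┃                     
              ┃                     
              ┃                     
              ┃                     
              ┃                     
              ┃                     
              ┃                     
              ┃                     
━━━━━━━━━━━━━━┛                     
                                    
                                    
                                    
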